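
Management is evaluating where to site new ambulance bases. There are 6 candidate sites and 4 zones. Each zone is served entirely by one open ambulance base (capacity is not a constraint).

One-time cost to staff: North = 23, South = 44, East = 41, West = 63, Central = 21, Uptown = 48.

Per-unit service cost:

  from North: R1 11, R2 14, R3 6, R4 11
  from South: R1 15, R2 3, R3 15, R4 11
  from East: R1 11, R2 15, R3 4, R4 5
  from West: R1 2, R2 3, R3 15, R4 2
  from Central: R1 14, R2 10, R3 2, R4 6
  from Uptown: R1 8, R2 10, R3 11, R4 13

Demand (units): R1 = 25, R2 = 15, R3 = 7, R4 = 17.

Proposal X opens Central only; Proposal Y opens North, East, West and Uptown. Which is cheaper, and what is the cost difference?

Proposal X: {Central}: R1→Central 14·25=350, R2→Central 10·15=150, R3→Central 2·7=14, R4→Central 6·17=102. Service 616; fixed 21; total 637.
Proposal Y: {North, East, West, Uptown}: R1→West 2·25=50, R2→West 3·15=45, R3→East 4·7=28, R4→West 2·17=34. Service 157; fixed 175; total 332.
Difference: |637 − 332| = 305.

Proposal Y is cheaper by 305.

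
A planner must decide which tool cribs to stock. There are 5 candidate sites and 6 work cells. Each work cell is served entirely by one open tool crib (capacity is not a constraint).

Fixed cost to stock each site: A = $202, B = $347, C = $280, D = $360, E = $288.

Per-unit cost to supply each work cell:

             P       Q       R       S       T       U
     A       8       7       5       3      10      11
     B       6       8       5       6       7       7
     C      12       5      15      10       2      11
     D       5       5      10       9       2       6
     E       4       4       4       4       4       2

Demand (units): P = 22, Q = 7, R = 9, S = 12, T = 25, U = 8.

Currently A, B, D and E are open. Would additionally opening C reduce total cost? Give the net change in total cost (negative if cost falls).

No — net change +280 (cost rises by 280).

Current service cost with {A, B, D, E}: 254.
Adding C: each work cell re-picks its cheapest; new service cost 254, saving 0.
Extra fixed cost: 280. Net change = 280 − 0 = 280.
(Totals: 1451 → 1731.)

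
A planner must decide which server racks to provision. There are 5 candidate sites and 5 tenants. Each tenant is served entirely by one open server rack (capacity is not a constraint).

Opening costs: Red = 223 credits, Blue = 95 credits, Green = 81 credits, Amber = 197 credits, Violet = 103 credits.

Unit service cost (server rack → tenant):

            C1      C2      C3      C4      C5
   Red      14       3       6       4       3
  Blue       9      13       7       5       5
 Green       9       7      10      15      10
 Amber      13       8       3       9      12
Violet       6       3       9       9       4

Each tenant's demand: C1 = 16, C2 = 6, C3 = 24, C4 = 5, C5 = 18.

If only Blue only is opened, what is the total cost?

Each tenant is assigned to its cheapest site among the open ones.
{Blue}: C1→Blue 9·16=144, C2→Blue 13·6=78, C3→Blue 7·24=168, C4→Blue 5·5=25, C5→Blue 5·18=90. Service 505; fixed 95; total 600.

Total cost: 600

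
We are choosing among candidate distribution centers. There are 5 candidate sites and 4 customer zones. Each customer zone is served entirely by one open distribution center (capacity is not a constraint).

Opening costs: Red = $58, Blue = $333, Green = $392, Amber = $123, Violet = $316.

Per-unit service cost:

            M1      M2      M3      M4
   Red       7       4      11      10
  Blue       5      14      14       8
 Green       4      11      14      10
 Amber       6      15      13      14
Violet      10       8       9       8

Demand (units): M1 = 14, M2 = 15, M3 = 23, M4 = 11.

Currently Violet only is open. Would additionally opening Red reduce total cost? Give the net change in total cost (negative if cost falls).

Yes — net change −44 (cost falls by 44).

Current service cost with {Violet}: 555.
Adding Red: each customer zone re-picks its cheapest; new service cost 453, saving 102.
Extra fixed cost: 58. Net change = 58 − 102 = -44.
(Totals: 871 → 827.)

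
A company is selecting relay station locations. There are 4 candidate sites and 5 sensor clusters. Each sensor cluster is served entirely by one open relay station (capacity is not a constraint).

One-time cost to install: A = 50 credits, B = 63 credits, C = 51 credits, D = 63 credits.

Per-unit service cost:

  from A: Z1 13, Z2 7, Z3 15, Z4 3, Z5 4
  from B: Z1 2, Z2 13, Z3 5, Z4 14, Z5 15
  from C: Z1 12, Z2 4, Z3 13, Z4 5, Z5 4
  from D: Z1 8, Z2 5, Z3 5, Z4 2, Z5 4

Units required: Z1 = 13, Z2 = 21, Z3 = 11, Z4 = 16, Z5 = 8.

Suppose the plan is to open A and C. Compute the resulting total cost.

Each sensor cluster is assigned to its cheapest site among the open ones.
{A, C}: Z1→C 12·13=156, Z2→C 4·21=84, Z3→C 13·11=143, Z4→A 3·16=48, Z5→A 4·8=32. Service 463; fixed 101; total 564.

Total cost: 564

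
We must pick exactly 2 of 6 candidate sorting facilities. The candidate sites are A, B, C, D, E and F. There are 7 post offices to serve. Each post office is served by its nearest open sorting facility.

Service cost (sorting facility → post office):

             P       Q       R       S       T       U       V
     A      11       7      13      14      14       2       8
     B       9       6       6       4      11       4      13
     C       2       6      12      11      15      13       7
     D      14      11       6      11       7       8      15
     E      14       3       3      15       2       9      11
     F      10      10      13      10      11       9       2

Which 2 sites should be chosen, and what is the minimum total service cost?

Choose B and E; total service cost 36.

With exactly 2 open, each post office uses its cheapest among the chosen.
{B, E}: P→B 9, Q→E 3, R→E 3, S→B 4, T→E 2, U→B 4, V→E 11. Service cost 36.
{C, E}: service cost 37
{E, F}: service cost 39
Among all 15 size-2 choices, {B, E} is lowest.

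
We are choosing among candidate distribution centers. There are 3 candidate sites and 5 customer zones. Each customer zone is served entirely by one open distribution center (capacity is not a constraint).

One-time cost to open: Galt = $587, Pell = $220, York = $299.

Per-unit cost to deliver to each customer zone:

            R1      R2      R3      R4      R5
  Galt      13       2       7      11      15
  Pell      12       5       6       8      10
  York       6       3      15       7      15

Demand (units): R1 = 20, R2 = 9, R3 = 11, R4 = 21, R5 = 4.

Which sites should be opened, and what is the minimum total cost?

For any fixed open set, each customer zone goes to its cheapest open site; total = fixed + service.
{Pell}: R1→Pell 12·20=240, R2→Pell 5·9=45, R3→Pell 6·11=66, R4→Pell 8·21=168, R5→Pell 10·4=40. Service 559; fixed 220; total 779.
{York}: service 519 + fixed 299 = 818
{Pell, York}: service 400 + fixed 519 = 919
{Galt, Pell, York}: service 391 + fixed 1106 = 1497
No other subset beats 779.

Open Pell only; minimum total cost 779.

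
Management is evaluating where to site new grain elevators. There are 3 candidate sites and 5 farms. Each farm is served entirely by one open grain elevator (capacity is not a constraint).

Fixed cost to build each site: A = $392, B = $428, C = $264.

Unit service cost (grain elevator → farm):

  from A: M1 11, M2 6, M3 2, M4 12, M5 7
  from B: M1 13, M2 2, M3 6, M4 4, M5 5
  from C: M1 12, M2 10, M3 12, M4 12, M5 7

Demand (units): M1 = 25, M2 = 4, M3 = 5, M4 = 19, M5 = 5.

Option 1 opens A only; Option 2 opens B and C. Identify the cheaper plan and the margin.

Option 1 is cheaper by 167.

Option 1: {A}: M1→A 11·25=275, M2→A 6·4=24, M3→A 2·5=10, M4→A 12·19=228, M5→A 7·5=35. Service 572; fixed 392; total 964.
Option 2: {B, C}: M1→C 12·25=300, M2→B 2·4=8, M3→B 6·5=30, M4→B 4·19=76, M5→B 5·5=25. Service 439; fixed 692; total 1131.
Difference: |964 − 1131| = 167.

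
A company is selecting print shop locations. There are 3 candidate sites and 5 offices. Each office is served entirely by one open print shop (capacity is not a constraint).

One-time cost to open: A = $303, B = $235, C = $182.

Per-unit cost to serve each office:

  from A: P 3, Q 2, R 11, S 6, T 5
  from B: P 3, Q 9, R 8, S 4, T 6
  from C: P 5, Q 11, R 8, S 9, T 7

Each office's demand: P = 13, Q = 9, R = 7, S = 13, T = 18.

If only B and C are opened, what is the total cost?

Each office is assigned to its cheapest site among the open ones.
{B, C}: P→B 3·13=39, Q→B 9·9=81, R→B 8·7=56, S→B 4·13=52, T→B 6·18=108. Service 336; fixed 417; total 753.

Total cost: 753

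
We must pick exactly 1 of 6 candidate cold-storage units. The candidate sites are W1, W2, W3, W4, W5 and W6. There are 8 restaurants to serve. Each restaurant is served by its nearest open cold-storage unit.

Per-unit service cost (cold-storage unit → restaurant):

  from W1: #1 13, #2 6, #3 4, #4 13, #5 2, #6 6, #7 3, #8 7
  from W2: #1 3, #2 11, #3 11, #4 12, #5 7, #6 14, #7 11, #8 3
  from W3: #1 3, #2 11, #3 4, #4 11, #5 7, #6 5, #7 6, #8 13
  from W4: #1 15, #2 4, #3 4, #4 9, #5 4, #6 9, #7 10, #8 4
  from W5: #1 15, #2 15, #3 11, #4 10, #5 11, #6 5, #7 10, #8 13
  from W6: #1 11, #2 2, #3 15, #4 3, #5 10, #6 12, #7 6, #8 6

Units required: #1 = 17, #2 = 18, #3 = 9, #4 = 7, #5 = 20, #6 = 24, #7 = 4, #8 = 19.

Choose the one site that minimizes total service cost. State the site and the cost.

With exactly 1 open, each restaurant uses its cheapest among the chosen.
{W1}: #1→W1 13·17=221, #2→W1 6·18=108, #3→W1 4·9=36, #4→W1 13·7=91, #5→W1 2·20=40, #6→W1 6·24=144, #7→W1 3·4=12, #8→W1 7·19=133. Service cost 785.
{W4}: service cost 838
{W3}: service cost 893
Among all 6 size-1 choices, {W1} is lowest.

Choose W1 only; total service cost 785.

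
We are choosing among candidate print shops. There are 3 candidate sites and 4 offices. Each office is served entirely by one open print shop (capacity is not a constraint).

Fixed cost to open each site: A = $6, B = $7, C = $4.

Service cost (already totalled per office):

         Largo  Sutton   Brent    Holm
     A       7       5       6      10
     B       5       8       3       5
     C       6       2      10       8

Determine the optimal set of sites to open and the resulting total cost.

Open B and C; minimum total cost 26.

For any fixed open set, each office goes to its cheapest open site; total = fixed + service.
{B, C}: Largo→B 5, Sutton→C 2, Brent→B 3, Holm→B 5. Service 15; fixed 11; total 26.
{B}: service 21 + fixed 7 = 28
{C}: service 26 + fixed 4 = 30
{A, B, C}: service 15 + fixed 17 = 32
(All 7 nonempty subsets were checked; B and C is lowest.)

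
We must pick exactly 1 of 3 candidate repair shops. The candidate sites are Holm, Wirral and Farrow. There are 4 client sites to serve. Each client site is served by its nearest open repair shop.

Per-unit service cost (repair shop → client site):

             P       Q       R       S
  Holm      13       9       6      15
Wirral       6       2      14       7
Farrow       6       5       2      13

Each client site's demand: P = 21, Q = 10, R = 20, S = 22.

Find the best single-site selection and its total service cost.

Choose Farrow only; total service cost 502.

With exactly 1 open, each client site uses its cheapest among the chosen.
{Farrow}: P→Farrow 6·21=126, Q→Farrow 5·10=50, R→Farrow 2·20=40, S→Farrow 13·22=286. Service cost 502.
{Wirral}: service cost 580
{Holm}: service cost 813
Among all 3 size-1 choices, {Farrow} is lowest.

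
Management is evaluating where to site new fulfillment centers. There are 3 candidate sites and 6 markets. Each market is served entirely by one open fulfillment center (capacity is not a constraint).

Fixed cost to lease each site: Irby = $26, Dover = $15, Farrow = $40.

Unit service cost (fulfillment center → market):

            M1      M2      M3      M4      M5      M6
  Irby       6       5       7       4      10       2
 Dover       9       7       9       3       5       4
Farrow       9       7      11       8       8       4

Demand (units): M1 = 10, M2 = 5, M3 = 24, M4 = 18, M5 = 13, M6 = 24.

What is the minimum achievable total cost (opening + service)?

Minimum total cost: 461

For any fixed open set, each market goes to its cheapest open site; total = fixed + service.
{Irby, Dover}: M1→Irby 6·10=60, M2→Irby 5·5=25, M3→Irby 7·24=168, M4→Dover 3·18=54, M5→Dover 5·13=65, M6→Irby 2·24=48. Service 420; fixed 41; total 461.
{Irby, Dover, Farrow}: service 420 + fixed 81 = 501
{Irby}: service 503 + fixed 26 = 529
{Dover}: service 556 + fixed 15 = 571
No other subset beats 461.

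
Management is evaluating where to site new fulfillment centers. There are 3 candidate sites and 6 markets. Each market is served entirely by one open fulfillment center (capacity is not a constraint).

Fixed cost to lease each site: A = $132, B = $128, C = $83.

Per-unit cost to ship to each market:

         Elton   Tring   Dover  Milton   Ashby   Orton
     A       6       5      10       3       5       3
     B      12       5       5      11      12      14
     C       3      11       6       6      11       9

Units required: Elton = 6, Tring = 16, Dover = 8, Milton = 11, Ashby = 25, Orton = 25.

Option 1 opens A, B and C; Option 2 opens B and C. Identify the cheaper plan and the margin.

Option 1: {A, B, C}: Elton→C 3·6=18, Tring→A 5·16=80, Dover→B 5·8=40, Milton→A 3·11=33, Ashby→A 5·25=125, Orton→A 3·25=75. Service 371; fixed 343; total 714.
Option 2: {B, C}: Elton→C 3·6=18, Tring→B 5·16=80, Dover→B 5·8=40, Milton→C 6·11=66, Ashby→C 11·25=275, Orton→C 9·25=225. Service 704; fixed 211; total 915.
Difference: |714 − 915| = 201.

Option 1 is cheaper by 201.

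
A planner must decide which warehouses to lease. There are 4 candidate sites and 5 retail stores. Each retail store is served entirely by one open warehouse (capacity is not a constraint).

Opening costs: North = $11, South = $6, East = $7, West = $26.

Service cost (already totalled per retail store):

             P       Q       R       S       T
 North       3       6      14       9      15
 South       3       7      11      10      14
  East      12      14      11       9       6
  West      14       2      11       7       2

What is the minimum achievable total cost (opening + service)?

Minimum total cost: 49

For any fixed open set, each retail store goes to its cheapest open site; total = fixed + service.
{South, East}: P→South 3, Q→South 7, R→South 11, S→East 9, T→East 6. Service 36; fixed 13; total 49.
{South}: service 45 + fixed 6 = 51
{North, East}: service 35 + fixed 18 = 53
{North, South, East, West}: service 25 + fixed 50 = 75
No other subset beats 49.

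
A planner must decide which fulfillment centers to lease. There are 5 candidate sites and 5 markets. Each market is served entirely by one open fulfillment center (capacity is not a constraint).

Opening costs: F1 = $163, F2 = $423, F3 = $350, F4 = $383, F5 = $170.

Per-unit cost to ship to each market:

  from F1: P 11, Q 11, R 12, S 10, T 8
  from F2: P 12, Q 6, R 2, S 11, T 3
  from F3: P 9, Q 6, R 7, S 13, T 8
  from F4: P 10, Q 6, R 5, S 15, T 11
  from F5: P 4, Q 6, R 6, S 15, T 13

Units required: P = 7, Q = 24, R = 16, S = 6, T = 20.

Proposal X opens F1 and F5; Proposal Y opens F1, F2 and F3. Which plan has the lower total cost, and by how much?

Proposal X is cheaper by 474.

Proposal X: {F1, F5}: P→F5 4·7=28, Q→F5 6·24=144, R→F5 6·16=96, S→F1 10·6=60, T→F1 8·20=160. Service 488; fixed 333; total 821.
Proposal Y: {F1, F2, F3}: P→F3 9·7=63, Q→F2 6·24=144, R→F2 2·16=32, S→F1 10·6=60, T→F2 3·20=60. Service 359; fixed 936; total 1295.
Difference: |821 − 1295| = 474.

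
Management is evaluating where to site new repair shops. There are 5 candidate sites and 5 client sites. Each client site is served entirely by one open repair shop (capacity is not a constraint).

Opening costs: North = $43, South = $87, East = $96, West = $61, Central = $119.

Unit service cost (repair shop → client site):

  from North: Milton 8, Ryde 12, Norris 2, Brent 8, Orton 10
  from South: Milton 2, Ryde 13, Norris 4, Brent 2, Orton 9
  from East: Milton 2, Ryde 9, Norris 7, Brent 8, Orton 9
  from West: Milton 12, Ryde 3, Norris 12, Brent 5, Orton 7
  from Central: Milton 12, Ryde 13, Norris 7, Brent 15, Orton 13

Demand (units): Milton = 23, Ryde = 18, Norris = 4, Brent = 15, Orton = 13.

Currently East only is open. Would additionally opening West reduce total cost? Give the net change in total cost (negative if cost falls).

Current service cost with {East}: 473.
Adding West: each client site re-picks its cheapest; new service cost 294, saving 179.
Extra fixed cost: 61. Net change = 61 − 179 = -118.
(Totals: 569 → 451.)

Yes — net change −118 (cost falls by 118).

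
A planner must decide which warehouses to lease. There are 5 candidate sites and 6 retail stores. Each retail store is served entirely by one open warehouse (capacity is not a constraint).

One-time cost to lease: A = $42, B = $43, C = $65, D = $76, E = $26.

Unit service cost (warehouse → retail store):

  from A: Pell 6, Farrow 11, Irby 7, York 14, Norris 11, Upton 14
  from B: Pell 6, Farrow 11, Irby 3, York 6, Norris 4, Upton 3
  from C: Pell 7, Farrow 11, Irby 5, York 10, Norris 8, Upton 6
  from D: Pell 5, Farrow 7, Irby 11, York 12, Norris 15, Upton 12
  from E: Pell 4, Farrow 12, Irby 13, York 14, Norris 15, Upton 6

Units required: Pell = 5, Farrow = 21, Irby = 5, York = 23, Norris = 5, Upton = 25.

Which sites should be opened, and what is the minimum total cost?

Open B and D; minimum total cost 539.

For any fixed open set, each retail store goes to its cheapest open site; total = fixed + service.
{B, D}: Pell→D 5·5=25, Farrow→D 7·21=147, Irby→B 3·5=15, York→B 6·23=138, Norris→B 4·5=20, Upton→B 3·25=75. Service 420; fixed 119; total 539.
{B}: service 509 + fixed 43 = 552
{B, D, E}: service 415 + fixed 145 = 560
{A, B, C, D, E}: Pell→E 4·5=20, Farrow→D 7·21=147, Irby→B 3·5=15, York→B 6·23=138, Norris→B 4·5=20, Upton→B 3·25=75. Service 415; fixed 252; total 667.
No other subset beats 539.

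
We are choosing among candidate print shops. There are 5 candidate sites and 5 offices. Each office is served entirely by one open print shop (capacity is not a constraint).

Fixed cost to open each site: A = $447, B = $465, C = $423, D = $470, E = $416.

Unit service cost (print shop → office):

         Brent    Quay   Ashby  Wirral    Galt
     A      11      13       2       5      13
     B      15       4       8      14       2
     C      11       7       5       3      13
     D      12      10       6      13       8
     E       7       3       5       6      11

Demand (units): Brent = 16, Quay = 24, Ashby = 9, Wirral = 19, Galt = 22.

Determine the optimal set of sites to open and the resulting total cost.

Open E only; minimum total cost 1001.

For any fixed open set, each office goes to its cheapest open site; total = fixed + service.
{E}: Brent→E 7·16=112, Quay→E 3·24=72, Ashby→E 5·9=45, Wirral→E 6·19=114, Galt→E 11·22=242. Service 585; fixed 416; total 1001.
{C}: Brent→C 11·16=176, Quay→C 7·24=168, Ashby→C 5·9=45, Wirral→C 3·19=57, Galt→C 13·22=286. Service 732; fixed 423; total 1155.
{B}: service 718 + fixed 465 = 1183
{A, B, C, D, E}: service 303 + fixed 2221 = 2524
No other subset beats 1001.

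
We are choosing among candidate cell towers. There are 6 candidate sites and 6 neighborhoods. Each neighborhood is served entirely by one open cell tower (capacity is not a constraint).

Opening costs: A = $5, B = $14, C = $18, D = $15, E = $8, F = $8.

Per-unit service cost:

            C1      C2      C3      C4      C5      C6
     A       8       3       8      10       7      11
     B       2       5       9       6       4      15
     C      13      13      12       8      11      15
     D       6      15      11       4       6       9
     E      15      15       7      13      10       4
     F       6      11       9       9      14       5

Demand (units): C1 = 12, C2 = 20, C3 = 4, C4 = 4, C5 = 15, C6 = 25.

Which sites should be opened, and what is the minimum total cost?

Open A, B and E; minimum total cost 323.

For any fixed open set, each neighborhood goes to its cheapest open site; total = fixed + service.
{A, B, E}: C1→B 2·12=24, C2→A 3·20=60, C3→E 7·4=28, C4→B 6·4=24, C5→B 4·15=60, C6→E 4·25=100. Service 296; fixed 27; total 323.
{A, B, D, E}: C1→B 2·12=24, C2→A 3·20=60, C3→E 7·4=28, C4→D 4·4=16, C5→B 4·15=60, C6→E 4·25=100. Service 288; fixed 42; total 330.
{A, B, E, F}: service 296 + fixed 35 = 331
{A, B, C, D, E, F}: C1→B 2·12=24, C2→A 3·20=60, C3→E 7·4=28, C4→D 4·4=16, C5→B 4·15=60, C6→E 4·25=100. Service 288; fixed 68; total 356.
No other subset beats 323.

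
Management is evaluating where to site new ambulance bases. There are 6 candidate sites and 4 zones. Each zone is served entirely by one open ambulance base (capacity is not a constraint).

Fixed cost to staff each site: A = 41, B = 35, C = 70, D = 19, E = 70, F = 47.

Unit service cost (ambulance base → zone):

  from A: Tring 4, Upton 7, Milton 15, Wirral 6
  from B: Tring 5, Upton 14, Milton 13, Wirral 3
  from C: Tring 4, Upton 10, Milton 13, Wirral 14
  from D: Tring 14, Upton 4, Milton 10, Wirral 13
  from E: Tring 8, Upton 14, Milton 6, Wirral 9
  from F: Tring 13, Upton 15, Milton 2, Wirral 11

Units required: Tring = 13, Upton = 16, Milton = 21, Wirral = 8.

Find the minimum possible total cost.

For any fixed open set, each zone goes to its cheapest open site; total = fixed + service.
{B, D, F}: Tring→B 5·13=65, Upton→D 4·16=64, Milton→F 2·21=42, Wirral→B 3·8=24. Service 195; fixed 101; total 296.
{A, D, F}: service 206 + fixed 107 = 313
{A, B, D, F}: Tring→A 4·13=52, Upton→D 4·16=64, Milton→F 2·21=42, Wirral→B 3·8=24. Service 182; fixed 142; total 324.
{A, B, C, D, E, F}: Tring→A 4·13=52, Upton→D 4·16=64, Milton→F 2·21=42, Wirral→B 3·8=24. Service 182; fixed 282; total 464.
No other subset beats 296.

Minimum total cost: 296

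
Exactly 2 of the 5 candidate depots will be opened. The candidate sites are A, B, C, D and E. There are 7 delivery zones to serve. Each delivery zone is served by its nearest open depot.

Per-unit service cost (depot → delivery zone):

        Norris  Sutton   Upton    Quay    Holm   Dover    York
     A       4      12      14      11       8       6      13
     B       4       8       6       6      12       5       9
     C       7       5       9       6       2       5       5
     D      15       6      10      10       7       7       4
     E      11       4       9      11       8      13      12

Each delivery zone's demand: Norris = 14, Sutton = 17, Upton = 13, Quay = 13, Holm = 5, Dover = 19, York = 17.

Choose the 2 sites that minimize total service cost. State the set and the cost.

With exactly 2 open, each delivery zone uses its cheapest among the chosen.
{B, C}: Norris→B 4·14=56, Sutton→C 5·17=85, Upton→B 6·13=78, Quay→B 6·13=78, Holm→C 2·5=10, Dover→B 5·19=95, York→C 5·17=85. Service cost 487.
{B, D}: service cost 512
{A, C}: service cost 526
Among all 10 size-2 choices, {B, C} is lowest.

Choose B and C; total service cost 487.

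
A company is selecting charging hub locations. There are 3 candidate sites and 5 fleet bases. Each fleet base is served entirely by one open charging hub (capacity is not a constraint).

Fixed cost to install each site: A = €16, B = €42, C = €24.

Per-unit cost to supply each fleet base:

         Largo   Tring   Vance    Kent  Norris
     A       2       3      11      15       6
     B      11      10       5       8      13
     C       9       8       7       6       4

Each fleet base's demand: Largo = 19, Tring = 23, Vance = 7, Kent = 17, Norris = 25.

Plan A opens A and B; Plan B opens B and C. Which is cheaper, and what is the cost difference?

Plan A: {A, B}: Largo→A 2·19=38, Tring→A 3·23=69, Vance→B 5·7=35, Kent→B 8·17=136, Norris→A 6·25=150. Service 428; fixed 58; total 486.
Plan B: {B, C}: Largo→C 9·19=171, Tring→C 8·23=184, Vance→B 5·7=35, Kent→C 6·17=102, Norris→C 4·25=100. Service 592; fixed 66; total 658.
Difference: |486 − 658| = 172.

Plan A is cheaper by 172.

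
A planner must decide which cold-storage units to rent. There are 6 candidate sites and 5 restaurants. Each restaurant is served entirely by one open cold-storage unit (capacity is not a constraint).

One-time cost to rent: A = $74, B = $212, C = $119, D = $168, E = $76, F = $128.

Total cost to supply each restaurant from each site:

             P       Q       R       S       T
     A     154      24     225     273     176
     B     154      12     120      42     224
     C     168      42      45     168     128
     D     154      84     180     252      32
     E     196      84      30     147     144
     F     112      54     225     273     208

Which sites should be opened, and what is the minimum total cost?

For any fixed open set, each restaurant goes to its cheapest open site; total = fixed + service.
{A, E}: P→A 154, Q→A 24, R→E 30, S→E 147, T→E 144. Service 499; fixed 150; total 649.
{B, E}: P→B 154, Q→B 12, R→E 30, S→B 42, T→E 144. Service 382; fixed 288; total 670.
{C}: service 551 + fixed 119 = 670
{A, B, C, D, E, F}: P→F 112, Q→B 12, R→E 30, S→B 42, T→D 32. Service 228; fixed 777; total 1005.
No other subset beats 649.

Open A and E; minimum total cost 649.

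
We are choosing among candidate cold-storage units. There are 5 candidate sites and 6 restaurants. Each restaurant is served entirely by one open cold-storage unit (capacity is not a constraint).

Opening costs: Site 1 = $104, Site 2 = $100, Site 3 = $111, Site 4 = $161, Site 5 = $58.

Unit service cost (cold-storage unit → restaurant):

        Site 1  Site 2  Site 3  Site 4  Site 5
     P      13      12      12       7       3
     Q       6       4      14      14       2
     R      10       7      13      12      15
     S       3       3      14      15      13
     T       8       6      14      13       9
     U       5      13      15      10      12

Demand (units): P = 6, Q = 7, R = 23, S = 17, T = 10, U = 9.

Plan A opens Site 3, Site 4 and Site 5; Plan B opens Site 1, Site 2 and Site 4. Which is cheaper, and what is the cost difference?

Plan A: {Site 3, Site 4, Site 5}: P→Site 5 3·6=18, Q→Site 5 2·7=14, R→Site 4 12·23=276, S→Site 5 13·17=221, T→Site 5 9·10=90, U→Site 4 10·9=90. Service 709; fixed 330; total 1039.
Plan B: {Site 1, Site 2, Site 4}: P→Site 4 7·6=42, Q→Site 2 4·7=28, R→Site 2 7·23=161, S→Site 1 3·17=51, T→Site 2 6·10=60, U→Site 1 5·9=45. Service 387; fixed 365; total 752.
Difference: |1039 − 752| = 287.

Plan B is cheaper by 287.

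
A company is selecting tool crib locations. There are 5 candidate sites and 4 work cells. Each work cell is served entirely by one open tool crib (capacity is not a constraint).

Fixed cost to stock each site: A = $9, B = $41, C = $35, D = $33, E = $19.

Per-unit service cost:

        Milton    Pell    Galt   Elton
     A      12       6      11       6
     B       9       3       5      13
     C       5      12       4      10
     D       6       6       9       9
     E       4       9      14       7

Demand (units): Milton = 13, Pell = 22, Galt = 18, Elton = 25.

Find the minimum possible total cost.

Minimum total cost: 427

For any fixed open set, each work cell goes to its cheapest open site; total = fixed + service.
{A, B, E}: Milton→E 4·13=52, Pell→B 3·22=66, Galt→B 5·18=90, Elton→A 6·25=150. Service 358; fixed 69; total 427.
{A, B, C}: service 353 + fixed 85 = 438
{B, E}: service 383 + fixed 60 = 443
{A, B, C, D, E}: service 340 + fixed 137 = 477
No other subset beats 427.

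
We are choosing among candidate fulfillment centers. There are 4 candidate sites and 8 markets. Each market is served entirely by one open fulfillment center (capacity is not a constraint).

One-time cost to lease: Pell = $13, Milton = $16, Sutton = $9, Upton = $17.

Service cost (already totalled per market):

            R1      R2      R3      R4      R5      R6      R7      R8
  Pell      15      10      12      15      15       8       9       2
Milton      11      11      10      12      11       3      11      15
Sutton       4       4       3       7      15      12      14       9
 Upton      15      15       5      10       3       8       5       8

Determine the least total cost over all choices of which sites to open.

Minimum total cost: 68

For any fixed open set, each market goes to its cheapest open site; total = fixed + service.
{Sutton, Upton}: R1→Sutton 4, R2→Sutton 4, R3→Sutton 3, R4→Sutton 7, R5→Upton 3, R6→Upton 8, R7→Upton 5, R8→Upton 8. Service 42; fixed 26; total 68.
{Pell, Sutton}: service 52 + fixed 22 = 74
{Pell, Sutton, Upton}: R1→Sutton 4, R2→Sutton 4, R3→Sutton 3, R4→Sutton 7, R5→Upton 3, R6→Pell 8, R7→Upton 5, R8→Pell 2. Service 36; fixed 39; total 75.
{Pell, Milton, Sutton, Upton}: R1→Sutton 4, R2→Sutton 4, R3→Sutton 3, R4→Sutton 7, R5→Upton 3, R6→Milton 3, R7→Upton 5, R8→Pell 2. Service 31; fixed 55; total 86.
No other subset beats 68.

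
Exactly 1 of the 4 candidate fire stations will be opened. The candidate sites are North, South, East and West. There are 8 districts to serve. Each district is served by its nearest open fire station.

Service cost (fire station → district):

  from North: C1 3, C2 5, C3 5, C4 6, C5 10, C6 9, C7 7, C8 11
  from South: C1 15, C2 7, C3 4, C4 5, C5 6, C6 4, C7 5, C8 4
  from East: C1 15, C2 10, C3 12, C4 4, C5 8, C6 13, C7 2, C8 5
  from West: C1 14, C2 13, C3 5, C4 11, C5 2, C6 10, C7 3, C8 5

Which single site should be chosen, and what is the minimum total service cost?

With exactly 1 open, each district uses its cheapest among the chosen.
{South}: C1→South 15, C2→South 7, C3→South 4, C4→South 5, C5→South 6, C6→South 4, C7→South 5, C8→South 4. Service cost 50.
{North}: service cost 56
{West}: service cost 63
Among all 4 size-1 choices, {South} is lowest.

Choose South only; total service cost 50.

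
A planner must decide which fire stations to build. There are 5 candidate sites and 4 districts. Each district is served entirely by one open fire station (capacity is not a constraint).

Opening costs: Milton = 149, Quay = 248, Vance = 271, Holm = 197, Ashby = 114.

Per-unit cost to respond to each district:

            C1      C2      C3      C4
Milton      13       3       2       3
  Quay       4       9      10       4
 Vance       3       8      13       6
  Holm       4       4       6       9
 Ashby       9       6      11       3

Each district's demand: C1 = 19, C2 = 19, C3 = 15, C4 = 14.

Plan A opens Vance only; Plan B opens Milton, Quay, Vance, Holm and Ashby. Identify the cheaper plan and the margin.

Plan A: {Vance}: C1→Vance 3·19=57, C2→Vance 8·19=152, C3→Vance 13·15=195, C4→Vance 6·14=84. Service 488; fixed 271; total 759.
Plan B: {Milton, Quay, Vance, Holm, Ashby}: C1→Vance 3·19=57, C2→Milton 3·19=57, C3→Milton 2·15=30, C4→Milton 3·14=42. Service 186; fixed 979; total 1165.
Difference: |759 − 1165| = 406.

Plan A is cheaper by 406.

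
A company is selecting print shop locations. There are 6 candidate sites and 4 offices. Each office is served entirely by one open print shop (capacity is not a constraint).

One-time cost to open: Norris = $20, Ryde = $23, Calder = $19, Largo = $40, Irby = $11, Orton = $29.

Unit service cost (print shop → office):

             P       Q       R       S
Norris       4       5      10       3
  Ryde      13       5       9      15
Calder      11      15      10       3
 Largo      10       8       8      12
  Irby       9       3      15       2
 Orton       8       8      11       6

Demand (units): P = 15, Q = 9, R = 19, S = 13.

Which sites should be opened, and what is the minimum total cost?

Open Norris and Irby; minimum total cost 334.

For any fixed open set, each office goes to its cheapest open site; total = fixed + service.
{Norris, Irby}: P→Norris 4·15=60, Q→Irby 3·9=27, R→Norris 10·19=190, S→Irby 2·13=26. Service 303; fixed 31; total 334.
{Norris, Largo, Irby}: service 265 + fixed 71 = 336
{Norris, Ryde, Irby}: P→Norris 4·15=60, Q→Irby 3·9=27, R→Ryde 9·19=171, S→Irby 2·13=26. Service 284; fixed 54; total 338.
{Norris, Ryde, Calder, Largo, Irby, Orton}: P→Norris 4·15=60, Q→Irby 3·9=27, R→Largo 8·19=152, S→Irby 2·13=26. Service 265; fixed 142; total 407.
No other subset beats 334.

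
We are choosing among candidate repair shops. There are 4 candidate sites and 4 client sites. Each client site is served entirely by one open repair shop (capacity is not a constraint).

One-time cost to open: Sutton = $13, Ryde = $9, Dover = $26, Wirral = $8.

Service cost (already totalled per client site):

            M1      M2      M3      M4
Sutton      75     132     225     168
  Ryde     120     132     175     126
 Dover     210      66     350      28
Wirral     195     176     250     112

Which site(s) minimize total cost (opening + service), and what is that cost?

Open Sutton, Ryde and Dover; minimum total cost 392.

For any fixed open set, each client site goes to its cheapest open site; total = fixed + service.
{Sutton, Ryde, Dover}: M1→Sutton 75, M2→Dover 66, M3→Ryde 175, M4→Dover 28. Service 344; fixed 48; total 392.
{Sutton, Ryde, Dover, Wirral}: service 344 + fixed 56 = 400
{Ryde, Dover}: service 389 + fixed 35 = 424
{Wirral}: M1→Wirral 195, M2→Wirral 176, M3→Wirral 250, M4→Wirral 112. Service 733; fixed 8; total 741.
No other subset beats 392.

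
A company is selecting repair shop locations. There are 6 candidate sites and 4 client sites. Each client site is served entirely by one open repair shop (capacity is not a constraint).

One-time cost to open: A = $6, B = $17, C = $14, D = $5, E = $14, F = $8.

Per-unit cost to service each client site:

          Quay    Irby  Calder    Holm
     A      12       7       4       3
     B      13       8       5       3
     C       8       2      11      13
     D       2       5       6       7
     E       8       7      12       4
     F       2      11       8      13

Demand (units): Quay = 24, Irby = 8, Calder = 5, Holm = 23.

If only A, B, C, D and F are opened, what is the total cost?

Each client site is assigned to its cheapest site among the open ones.
{A, B, C, D, F}: Quay→D 2·24=48, Irby→C 2·8=16, Calder→A 4·5=20, Holm→A 3·23=69. Service 153; fixed 50; total 203.

Total cost: 203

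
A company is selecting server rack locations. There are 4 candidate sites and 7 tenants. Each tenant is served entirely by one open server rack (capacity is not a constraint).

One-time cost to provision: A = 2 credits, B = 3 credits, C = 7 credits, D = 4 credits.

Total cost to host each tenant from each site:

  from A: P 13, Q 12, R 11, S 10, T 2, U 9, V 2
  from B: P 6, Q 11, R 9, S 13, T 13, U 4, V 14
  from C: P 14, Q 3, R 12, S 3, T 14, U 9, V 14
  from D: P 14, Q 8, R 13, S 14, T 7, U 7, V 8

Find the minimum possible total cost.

Minimum total cost: 41

For any fixed open set, each tenant goes to its cheapest open site; total = fixed + service.
{A, B, C}: P→B 6, Q→C 3, R→B 9, S→C 3, T→A 2, U→B 4, V→A 2. Service 29; fixed 12; total 41.
{A, B, C, D}: P→B 6, Q→C 3, R→B 9, S→C 3, T→A 2, U→B 4, V→A 2. Service 29; fixed 16; total 45.
{A, B}: service 44 + fixed 5 = 49
{A}: service 59 + fixed 2 = 61
No other subset beats 41.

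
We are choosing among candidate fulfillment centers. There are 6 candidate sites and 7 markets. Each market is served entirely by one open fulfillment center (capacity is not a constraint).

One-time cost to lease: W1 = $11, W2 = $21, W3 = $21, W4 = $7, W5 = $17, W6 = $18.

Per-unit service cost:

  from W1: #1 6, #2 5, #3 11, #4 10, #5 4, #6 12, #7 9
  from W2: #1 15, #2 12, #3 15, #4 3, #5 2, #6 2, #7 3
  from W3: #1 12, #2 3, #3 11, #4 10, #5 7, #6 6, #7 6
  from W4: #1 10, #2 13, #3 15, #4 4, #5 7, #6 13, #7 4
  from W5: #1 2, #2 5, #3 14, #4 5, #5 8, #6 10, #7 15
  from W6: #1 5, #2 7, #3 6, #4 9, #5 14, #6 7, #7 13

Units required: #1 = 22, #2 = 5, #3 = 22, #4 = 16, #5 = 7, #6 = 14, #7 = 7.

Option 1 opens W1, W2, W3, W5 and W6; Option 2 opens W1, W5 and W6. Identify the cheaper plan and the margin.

Option 1: {W1, W2, W3, W5, W6}: #1→W5 2·22=44, #2→W3 3·5=15, #3→W6 6·22=132, #4→W2 3·16=48, #5→W2 2·7=14, #6→W2 2·14=28, #7→W2 3·7=21. Service 302; fixed 88; total 390.
Option 2: {W1, W5, W6}: #1→W5 2·22=44, #2→W1 5·5=25, #3→W6 6·22=132, #4→W5 5·16=80, #5→W1 4·7=28, #6→W6 7·14=98, #7→W1 9·7=63. Service 470; fixed 46; total 516.
Difference: |390 − 516| = 126.

Option 1 is cheaper by 126.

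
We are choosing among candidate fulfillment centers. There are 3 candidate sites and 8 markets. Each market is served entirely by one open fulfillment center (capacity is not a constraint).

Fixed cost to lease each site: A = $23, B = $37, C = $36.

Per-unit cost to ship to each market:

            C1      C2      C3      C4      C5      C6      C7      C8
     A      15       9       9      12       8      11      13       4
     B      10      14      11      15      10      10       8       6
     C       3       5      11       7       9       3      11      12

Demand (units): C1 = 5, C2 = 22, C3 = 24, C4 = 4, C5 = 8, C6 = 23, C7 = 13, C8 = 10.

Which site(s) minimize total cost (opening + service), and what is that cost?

For any fixed open set, each market goes to its cheapest open site; total = fixed + service.
{A, B, C}: C1→C 3·5=15, C2→C 5·22=110, C3→A 9·24=216, C4→C 7·4=28, C5→A 8·8=64, C6→C 3·23=69, C7→B 8·13=104, C8→A 4·10=40. Service 646; fixed 96; total 742.
{A, C}: service 685 + fixed 59 = 744
{B, C}: service 722 + fixed 73 = 795
{A}: C1→A 15·5=75, C2→A 9·22=198, C3→A 9·24=216, C4→A 12·4=48, C5→A 8·8=64, C6→A 11·23=253, C7→A 13·13=169, C8→A 4·10=40. Service 1063; fixed 23; total 1086.
(All 7 nonempty subsets were checked; A, B and C is lowest.)

Open A, B and C; minimum total cost 742.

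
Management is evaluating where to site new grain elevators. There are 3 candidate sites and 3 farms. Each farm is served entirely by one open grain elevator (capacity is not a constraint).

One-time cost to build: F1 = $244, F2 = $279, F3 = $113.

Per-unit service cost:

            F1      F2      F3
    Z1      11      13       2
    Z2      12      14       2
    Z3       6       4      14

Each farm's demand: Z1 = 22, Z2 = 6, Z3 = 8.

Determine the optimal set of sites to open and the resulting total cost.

Open F3 only; minimum total cost 281.

For any fixed open set, each farm goes to its cheapest open site; total = fixed + service.
{F3}: Z1→F3 2·22=44, Z2→F3 2·6=12, Z3→F3 14·8=112. Service 168; fixed 113; total 281.
{F1, F3}: service 104 + fixed 357 = 461
{F2, F3}: service 88 + fixed 392 = 480
{F1, F2, F3}: Z1→F3 2·22=44, Z2→F3 2·6=12, Z3→F2 4·8=32. Service 88; fixed 636; total 724.
No other subset beats 281.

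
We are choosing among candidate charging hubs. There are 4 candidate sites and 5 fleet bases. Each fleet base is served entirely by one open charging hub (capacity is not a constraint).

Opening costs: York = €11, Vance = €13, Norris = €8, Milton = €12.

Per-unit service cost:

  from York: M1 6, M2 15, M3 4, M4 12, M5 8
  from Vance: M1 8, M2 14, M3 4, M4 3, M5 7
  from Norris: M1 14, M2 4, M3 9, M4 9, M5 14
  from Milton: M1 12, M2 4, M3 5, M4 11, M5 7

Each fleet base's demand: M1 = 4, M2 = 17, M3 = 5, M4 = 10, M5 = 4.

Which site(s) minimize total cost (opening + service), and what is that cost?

For any fixed open set, each fleet base goes to its cheapest open site; total = fixed + service.
{Vance, Norris}: M1→Vance 8·4=32, M2→Norris 4·17=68, M3→Vance 4·5=20, M4→Vance 3·10=30, M5→Vance 7·4=28. Service 178; fixed 21; total 199.
{York, Vance, Norris}: service 170 + fixed 32 = 202
{Vance, Milton}: M1→Vance 8·4=32, M2→Milton 4·17=68, M3→Vance 4·5=20, M4→Vance 3·10=30, M5→Vance 7·4=28. Service 178; fixed 25; total 203.
{York, Vance, Norris, Milton}: service 170 + fixed 44 = 214
No other subset beats 199.

Open Vance and Norris; minimum total cost 199.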